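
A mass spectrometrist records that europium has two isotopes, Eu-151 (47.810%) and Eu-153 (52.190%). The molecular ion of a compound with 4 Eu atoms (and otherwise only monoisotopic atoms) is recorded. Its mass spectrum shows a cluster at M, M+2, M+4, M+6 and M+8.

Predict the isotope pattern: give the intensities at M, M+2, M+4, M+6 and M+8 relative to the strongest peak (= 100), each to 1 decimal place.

Expanding (0.47810 + 0.52190)^4:
P(M) = 0.47810^4 = 0.052249
P(M+2) = 4 × 0.47810^3 × 0.52190^1 = 0.228141
P(M+4) = 6 × 0.47810^2 × 0.52190^2 = 0.373563
P(M+6) = 4 × 0.47810^1 × 0.52190^3 = 0.271857
P(M+8) = 0.52190^4 = 0.074191
The M+4 peak is largest (0.373563); scaling to 100 gives 14.0 : 61.1 : 100.0 : 72.8 : 19.9.

14.0 : 61.1 : 100.0 : 72.8 : 19.9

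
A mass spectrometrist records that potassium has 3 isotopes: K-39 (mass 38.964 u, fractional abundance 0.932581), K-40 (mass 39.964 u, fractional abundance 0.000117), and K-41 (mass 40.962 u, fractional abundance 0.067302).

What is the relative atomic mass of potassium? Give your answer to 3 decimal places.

Weight each isotope mass by its fractional abundance: 0.932581 × 38.964 + 0.000117 × 39.964 + 0.067302 × 40.962
= 36.3371 + 0.0047 + 2.7568 = 39.0986 u

39.099 u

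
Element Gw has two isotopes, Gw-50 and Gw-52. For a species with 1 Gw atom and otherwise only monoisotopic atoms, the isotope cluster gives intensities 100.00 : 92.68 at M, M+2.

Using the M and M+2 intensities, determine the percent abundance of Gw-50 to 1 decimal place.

51.9%

If p is the fraction of Gw that is Gw-50, then I(M+2)/I(M) = [C(1,1)·p^0·(1−p)] / p^1 = 1·(1−p)/p = 92.68/100.00 = 0.9268
(1−p)/p = 0.9268/1 = 0.9268  ⇒  p = 1/(1 + 0.9268) = 0.5190
Gw-50: 51.9%, Gw-52: 48.1%.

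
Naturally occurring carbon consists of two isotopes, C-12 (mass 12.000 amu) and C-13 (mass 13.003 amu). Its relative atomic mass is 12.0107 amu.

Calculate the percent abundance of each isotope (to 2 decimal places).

Writing the weighted mean with unknown fraction x of C-12:
12.000·x + 13.003·(1 − x) = 12.0107
(12.000 − 13.003)·x = 12.0107 − 13.003
x = -0.9923 / -1.003 = 0.98933 → 98.93% C-12, 1.07% C-13.

C-12: 98.93%, C-13: 1.07%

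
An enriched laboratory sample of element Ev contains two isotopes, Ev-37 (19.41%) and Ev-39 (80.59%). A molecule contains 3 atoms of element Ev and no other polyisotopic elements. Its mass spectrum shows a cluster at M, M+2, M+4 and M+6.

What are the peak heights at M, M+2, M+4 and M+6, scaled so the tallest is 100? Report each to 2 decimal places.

1.40 : 17.40 : 72.25 : 100.00

Expanding (0.1941 + 0.8059)^3:
P(M) = 0.1941^3 = 0.007313
P(M+2) = 3 × 0.1941^2 × 0.8059^1 = 0.091086
P(M+4) = 3 × 0.1941^1 × 0.8059^2 = 0.378189
P(M+6) = 0.8059^3 = 0.523412
The M+6 peak is largest (0.523412); scaling to 100 gives 1.40 : 17.40 : 72.25 : 100.00.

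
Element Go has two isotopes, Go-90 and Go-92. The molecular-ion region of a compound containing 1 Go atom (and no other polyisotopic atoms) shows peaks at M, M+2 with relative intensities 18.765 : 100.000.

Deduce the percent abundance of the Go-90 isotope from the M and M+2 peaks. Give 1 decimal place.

15.8%

If p is the fraction of Go that is Go-90, then I(M+2)/I(M) = [C(1,1)·p^0·(1−p)] / p^1 = 1·(1−p)/p = 100.000/18.765 = 5.3291
(1−p)/p = 5.3291/1 = 5.3291  ⇒  p = 1/(1 + 5.3291) = 0.1580
Go-90: 15.8%, Go-92: 84.2%.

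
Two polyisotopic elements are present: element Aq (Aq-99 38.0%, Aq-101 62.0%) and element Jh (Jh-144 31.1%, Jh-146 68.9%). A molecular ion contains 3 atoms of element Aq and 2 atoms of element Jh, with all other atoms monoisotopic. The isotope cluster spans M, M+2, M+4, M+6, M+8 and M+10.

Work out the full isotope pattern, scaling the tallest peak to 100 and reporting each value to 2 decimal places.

1.57 : 14.63 : 54.24 : 100.00 : 91.67 : 33.44

Element Aq pattern (n=3): 0.054872 : 0.268584 : 0.438216 : 0.238328
Element Jh pattern (n=2): 0.096721 : 0.428558 : 0.474721
Convolve the two distributions (both contribute in 2-u steps):
  M: 0.054872×0.096721 = 0.005307
  M+2: 0.054872×0.428558 + 0.268584×0.096721 = 0.049494
  M+4: 0.054872×0.474721 + 0.268584×0.428558 + 0.438216×0.096721 = 0.183537
  M+6: 0.268584×0.474721 + 0.438216×0.428558 + 0.238328×0.096721 = 0.338355
  M+8: 0.438216×0.474721 + 0.238328×0.428558 = 0.310168
  M+10: 0.238328×0.474721 = 0.113139
Scale to base peak (0.338355) = 100: 1.57 : 14.63 : 54.24 : 100.00 : 91.67 : 33.44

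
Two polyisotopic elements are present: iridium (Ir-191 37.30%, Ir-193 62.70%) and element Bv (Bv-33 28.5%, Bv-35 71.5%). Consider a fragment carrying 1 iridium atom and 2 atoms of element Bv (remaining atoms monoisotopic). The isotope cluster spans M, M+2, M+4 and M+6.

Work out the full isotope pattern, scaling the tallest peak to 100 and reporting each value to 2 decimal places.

Iridium pattern (n=1): 0.3730 : 0.6270
Element Bv pattern (n=2): 0.081225 : 0.40755 : 0.511225
Convolve the two distributions (both contribute in 2-u steps):
  M: 0.3730×0.081225 = 0.030297
  M+2: 0.3730×0.40755 + 0.6270×0.081225 = 0.202944
  M+4: 0.3730×0.511225 + 0.6270×0.40755 = 0.446221
  M+6: 0.6270×0.511225 = 0.320538
Scale to base peak (0.446221) = 100: 6.79 : 45.48 : 100.00 : 71.83

6.79 : 45.48 : 100.00 : 71.83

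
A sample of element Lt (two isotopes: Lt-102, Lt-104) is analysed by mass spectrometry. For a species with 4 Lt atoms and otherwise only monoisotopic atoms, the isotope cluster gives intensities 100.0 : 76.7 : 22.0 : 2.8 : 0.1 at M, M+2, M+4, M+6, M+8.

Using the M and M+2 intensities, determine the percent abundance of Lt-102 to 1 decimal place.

83.9%

Write p for the Lt-102 fraction. I(M+2)/I(M) = [C(4,1)·p^3·(1−p)] / p^4 = 4·(1−p)/p = 76.7/100.0 = 0.7670
(1−p)/p = 0.7670/4 = 0.1918  ⇒  p = 1/(1 + 0.1918) = 0.8391
Lt-102: 83.9%, Lt-104: 16.1%.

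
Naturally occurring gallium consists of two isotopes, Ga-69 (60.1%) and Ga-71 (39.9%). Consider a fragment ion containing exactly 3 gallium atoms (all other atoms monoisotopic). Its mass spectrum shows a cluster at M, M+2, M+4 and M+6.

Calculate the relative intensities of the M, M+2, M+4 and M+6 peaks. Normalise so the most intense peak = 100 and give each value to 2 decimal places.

Each Ga atom is independently Ga-69 (p = 0.601) or Ga-71 (q = 0.399); the cluster is the binomial expansion (p + q)^3.
P(M) = 0.601^3 = 0.217082
P(M+2) = 3 × 0.601^2 × 0.399^1 = 0.432358
P(M+4) = 3 × 0.601^1 × 0.399^2 = 0.287039
P(M+6) = 0.399^3 = 0.063521
The M+2 peak is largest (0.432358); scaling to 100 gives 50.21 : 100.00 : 66.39 : 14.69.

50.21 : 100.00 : 66.39 : 14.69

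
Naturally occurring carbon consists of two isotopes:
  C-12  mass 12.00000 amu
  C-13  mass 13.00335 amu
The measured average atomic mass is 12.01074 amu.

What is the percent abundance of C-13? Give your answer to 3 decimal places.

Let x be the fractional abundance of C-12; then C-13 has abundance 1 − x.
12.00000·x + 13.00335·(1 − x) = 12.01074
(12.00000 − 13.00335)·x = 12.01074 − 13.00335
x = -0.99261 / -1.00335 = 0.98930 → 98.930% C-12, 1.070% C-13.

1.070%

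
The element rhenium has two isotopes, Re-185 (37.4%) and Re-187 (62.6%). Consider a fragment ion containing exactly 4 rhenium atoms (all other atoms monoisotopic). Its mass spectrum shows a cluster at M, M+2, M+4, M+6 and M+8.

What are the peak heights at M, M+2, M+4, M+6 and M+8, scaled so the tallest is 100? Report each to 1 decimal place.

5.3 : 35.7 : 89.6 : 100.0 : 41.8

Expanding (0.374 + 0.626)^4:
P(M) = 0.374^4 = 0.019565
P(M+2) = 4 × 0.374^3 × 0.626^1 = 0.130993
P(M+4) = 6 × 0.374^2 × 0.626^2 = 0.328884
P(M+6) = 4 × 0.374^1 × 0.626^3 = 0.366990
P(M+8) = 0.626^4 = 0.153567
The M+6 peak is largest (0.366990); scaling to 100 gives 5.3 : 35.7 : 89.6 : 100.0 : 41.8.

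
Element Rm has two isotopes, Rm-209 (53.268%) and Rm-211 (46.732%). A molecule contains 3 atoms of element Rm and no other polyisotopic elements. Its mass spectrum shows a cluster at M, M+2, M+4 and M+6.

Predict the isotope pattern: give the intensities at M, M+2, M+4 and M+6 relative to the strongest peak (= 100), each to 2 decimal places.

38.00 : 100.00 : 87.73 : 25.66

The 3 Rm atoms are independent, so intensities follow the terms of (0.53268 + 0.46732)^3.
P(M) = 0.53268^3 = 0.151147
P(M+2) = 3 × 0.53268^2 × 0.46732^1 = 0.397803
P(M+4) = 3 × 0.53268^1 × 0.46732^2 = 0.348993
P(M+6) = 0.46732^3 = 0.102057
The M+2 peak is largest (0.397803); scaling to 100 gives 38.00 : 100.00 : 87.73 : 25.66.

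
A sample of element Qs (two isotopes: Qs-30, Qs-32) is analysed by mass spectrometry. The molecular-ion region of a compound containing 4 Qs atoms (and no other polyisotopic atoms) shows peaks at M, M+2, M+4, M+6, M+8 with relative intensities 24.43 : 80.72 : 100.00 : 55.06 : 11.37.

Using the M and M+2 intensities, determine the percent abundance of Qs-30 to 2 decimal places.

If p is the fraction of Qs that is Qs-30, then I(M+2)/I(M) = [C(4,1)·p^3·(1−p)] / p^4 = 4·(1−p)/p = 80.72/24.43 = 3.3041
(1−p)/p = 3.3041/4 = 0.8260  ⇒  p = 1/(1 + 0.8260) = 0.5476
Qs-30: 54.76%, Qs-32: 45.24%.

54.76%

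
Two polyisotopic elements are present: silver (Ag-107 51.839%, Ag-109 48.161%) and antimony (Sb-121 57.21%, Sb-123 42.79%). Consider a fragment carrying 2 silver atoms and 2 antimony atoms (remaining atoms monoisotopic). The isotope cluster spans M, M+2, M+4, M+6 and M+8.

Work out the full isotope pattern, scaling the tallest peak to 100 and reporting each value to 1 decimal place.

Silver pattern (n=2): 0.26872819 : 0.49932362 : 0.23194819
Antimony pattern (n=2): 0.32729841 : 0.48960318 : 0.18309841
Convolve the two distributions (both contribute in 2-u steps):
  M: 0.26872819×0.32729841 = 0.087954
  M+2: 0.26872819×0.48960318 + 0.49932362×0.32729841 = 0.294998
  M+4: 0.26872819×0.18309841 + 0.49932362×0.48960318 + 0.23194819×0.32729841 = 0.369590
  M+6: 0.49932362×0.18309841 + 0.23194819×0.48960318 = 0.204988
  M+8: 0.23194819×0.18309841 = 0.042469
Scale to base peak (0.369590) = 100: 23.8 : 79.8 : 100.0 : 55.5 : 11.5

23.8 : 79.8 : 100.0 : 55.5 : 11.5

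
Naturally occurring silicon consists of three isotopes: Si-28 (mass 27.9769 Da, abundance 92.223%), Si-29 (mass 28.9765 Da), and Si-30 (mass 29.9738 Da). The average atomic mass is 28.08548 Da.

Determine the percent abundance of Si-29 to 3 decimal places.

4.685%

Let x and y be the fractions of Si-29 and Si-30. Then x + y = 1 − 0.92223 = 0.07777 and 28.9765x + 29.9738y = 28.08548 − 0.92223×27.9769 = 2.284343513.
Substituting: 28.9765x + 29.9738(0.07777 − x) = 2.284343513
(28.9765 − 29.9738)x = -0.046718913  ⇒  x = 0.04685, y = 0.03092
Si-29: 4.685%, Si-30: 3.092%.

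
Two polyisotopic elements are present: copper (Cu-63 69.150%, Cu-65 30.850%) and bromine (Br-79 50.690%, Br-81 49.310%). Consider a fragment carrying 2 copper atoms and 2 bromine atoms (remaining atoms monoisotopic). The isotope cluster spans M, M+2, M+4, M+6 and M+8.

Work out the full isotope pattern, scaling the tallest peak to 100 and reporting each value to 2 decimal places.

34.71 : 98.49 : 100.00 : 42.74 : 6.54

Copper pattern (n=2): 0.47817225 : 0.4266555 : 0.09517225
Bromine pattern (n=2): 0.25694761 : 0.49990478 : 0.24314761
Convolve the two distributions (both contribute in 2-u steps):
  M: 0.47817225×0.25694761 = 0.122865
  M+2: 0.47817225×0.49990478 + 0.4266555×0.25694761 = 0.348669
  M+4: 0.47817225×0.24314761 + 0.4266555×0.49990478 + 0.09517225×0.25694761 = 0.354008
  M+6: 0.4266555×0.24314761 + 0.09517225×0.49990478 = 0.151317
  M+8: 0.09517225×0.24314761 = 0.023141
Scale to base peak (0.354008) = 100: 34.71 : 98.49 : 100.00 : 42.74 : 6.54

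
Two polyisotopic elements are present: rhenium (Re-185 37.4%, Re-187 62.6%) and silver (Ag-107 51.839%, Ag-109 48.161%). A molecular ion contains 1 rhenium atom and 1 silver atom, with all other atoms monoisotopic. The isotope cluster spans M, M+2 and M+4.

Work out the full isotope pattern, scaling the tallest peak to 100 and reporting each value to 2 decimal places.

Rhenium pattern (n=1): 0.3740 : 0.6260
Silver pattern (n=1): 0.51839 : 0.48161
Convolve the two distributions (both contribute in 2-u steps):
  M: 0.3740×0.51839 = 0.193878
  M+2: 0.3740×0.48161 + 0.6260×0.51839 = 0.504634
  M+4: 0.6260×0.48161 = 0.301488
Scale to base peak (0.504634) = 100: 38.42 : 100.00 : 59.74

38.42 : 100.00 : 59.74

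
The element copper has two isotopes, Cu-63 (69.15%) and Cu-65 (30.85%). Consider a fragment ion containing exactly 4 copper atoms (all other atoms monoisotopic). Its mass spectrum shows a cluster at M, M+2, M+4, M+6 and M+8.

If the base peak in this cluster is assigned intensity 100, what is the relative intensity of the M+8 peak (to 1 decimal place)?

(0.6915 + 0.3085)^4 gives M 0.2286, M+2 0.4080, M+4 0.2731, M+6 0.0812, M+8 0.0091; the largest is M+2.
P(M+2) = C(4,1) × 0.6915^3 × 0.3085^1 = 4 × 0.33065611 × 0.3085 = 0.408030 (base)
P(M+8) = C(4,4) × 0.6915^0 × 0.3085^4 = 1 × 1.0000 × 0.00905776 = 0.009058
Relative intensity = 0.009058 / 0.408030 × 100 = 2.2

2.2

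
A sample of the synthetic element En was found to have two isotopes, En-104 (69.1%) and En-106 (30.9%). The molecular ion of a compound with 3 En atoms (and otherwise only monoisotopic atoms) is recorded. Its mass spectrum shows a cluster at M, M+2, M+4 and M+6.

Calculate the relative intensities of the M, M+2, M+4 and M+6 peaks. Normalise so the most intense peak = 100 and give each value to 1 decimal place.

74.5 : 100.0 : 44.7 : 6.7

Expanding (0.691 + 0.309)^3:
P(M) = 0.691^3 = 0.329939
P(M+2) = 3 × 0.691^2 × 0.309^1 = 0.442625
P(M+4) = 3 × 0.691^1 × 0.309^2 = 0.197932
P(M+6) = 0.309^3 = 0.029504
The M+2 peak is largest (0.442625); scaling to 100 gives 74.5 : 100.0 : 44.7 : 6.7.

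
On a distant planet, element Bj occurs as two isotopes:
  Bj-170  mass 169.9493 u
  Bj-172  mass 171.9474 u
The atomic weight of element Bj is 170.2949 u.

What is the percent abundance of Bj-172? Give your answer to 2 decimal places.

17.30%

Writing the weighted mean with unknown fraction x of Bj-170:
169.9493·x + 171.9474·(1 − x) = 170.2949
(169.9493 − 171.9474)·x = 170.2949 − 171.9474
x = -1.6525 / -1.9981 = 0.82704 → 82.70% Bj-170, 17.30% Bj-172.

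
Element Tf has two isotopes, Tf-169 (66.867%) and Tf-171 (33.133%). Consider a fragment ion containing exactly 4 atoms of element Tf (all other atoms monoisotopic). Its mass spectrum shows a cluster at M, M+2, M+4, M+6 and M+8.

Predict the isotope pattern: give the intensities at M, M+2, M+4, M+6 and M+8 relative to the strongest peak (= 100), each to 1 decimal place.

The 4 Tf atoms are independent, so intensities follow the terms of (0.66867 + 0.33133)^4.
P(M) = 0.66867^4 = 0.199916
P(M+2) = 4 × 0.66867^3 × 0.33133^1 = 0.396238
P(M+4) = 6 × 0.66867^2 × 0.33133^2 = 0.294508
P(M+6) = 4 × 0.66867^1 × 0.33133^3 = 0.097287
P(M+8) = 0.33133^4 = 0.012052
The M+2 peak is largest (0.396238); scaling to 100 gives 50.5 : 100.0 : 74.3 : 24.6 : 3.0.

50.5 : 100.0 : 74.3 : 24.6 : 3.0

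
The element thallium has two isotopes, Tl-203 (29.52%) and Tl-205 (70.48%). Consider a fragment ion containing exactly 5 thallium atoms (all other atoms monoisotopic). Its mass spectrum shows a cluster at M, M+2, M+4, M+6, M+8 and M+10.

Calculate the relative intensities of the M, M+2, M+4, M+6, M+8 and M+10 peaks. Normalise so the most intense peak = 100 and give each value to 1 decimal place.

0.6 : 7.3 : 35.1 : 83.8 : 100.0 : 47.8

The 5 Tl atoms are independent, so intensities follow the terms of (0.2952 + 0.7048)^5.
P(M) = 0.2952^5 = 0.002242
P(M+2) = 5 × 0.2952^4 × 0.7048^1 = 0.026761
P(M+4) = 10 × 0.2952^3 × 0.7048^2 = 0.127785
P(M+6) = 10 × 0.2952^2 × 0.7048^3 = 0.305092
P(M+8) = 5 × 0.2952^1 × 0.7048^4 = 0.364208
P(M+10) = 0.7048^5 = 0.173912
The M+8 peak is largest (0.364208); scaling to 100 gives 0.6 : 7.3 : 35.1 : 83.8 : 100.0 : 47.8.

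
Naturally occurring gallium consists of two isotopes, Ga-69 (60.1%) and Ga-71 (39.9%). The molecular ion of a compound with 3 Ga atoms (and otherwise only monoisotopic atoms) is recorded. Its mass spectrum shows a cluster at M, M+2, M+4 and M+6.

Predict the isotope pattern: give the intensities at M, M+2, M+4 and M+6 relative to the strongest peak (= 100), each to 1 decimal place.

50.2 : 100.0 : 66.4 : 14.7

Each Ga atom is independently Ga-69 (p = 0.601) or Ga-71 (q = 0.399); the cluster is the binomial expansion (p + q)^3.
P(M) = 0.601^3 = 0.217082
P(M+2) = 3 × 0.601^2 × 0.399^1 = 0.432358
P(M+4) = 3 × 0.601^1 × 0.399^2 = 0.287039
P(M+6) = 0.399^3 = 0.063521
The M+2 peak is largest (0.432358); scaling to 100 gives 50.2 : 100.0 : 66.4 : 14.7.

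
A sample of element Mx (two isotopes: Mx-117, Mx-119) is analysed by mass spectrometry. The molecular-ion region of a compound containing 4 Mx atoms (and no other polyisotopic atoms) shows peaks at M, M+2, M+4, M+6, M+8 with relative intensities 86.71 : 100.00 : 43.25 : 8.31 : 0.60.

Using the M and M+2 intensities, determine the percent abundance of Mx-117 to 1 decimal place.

Write p for the Mx-117 fraction. I(M+2)/I(M) = [C(4,1)·p^3·(1−p)] / p^4 = 4·(1−p)/p = 100.00/86.71 = 1.1533
(1−p)/p = 1.1533/4 = 0.2883  ⇒  p = 1/(1 + 0.2883) = 0.7762
Mx-117: 77.6%, Mx-119: 22.4%.

77.6%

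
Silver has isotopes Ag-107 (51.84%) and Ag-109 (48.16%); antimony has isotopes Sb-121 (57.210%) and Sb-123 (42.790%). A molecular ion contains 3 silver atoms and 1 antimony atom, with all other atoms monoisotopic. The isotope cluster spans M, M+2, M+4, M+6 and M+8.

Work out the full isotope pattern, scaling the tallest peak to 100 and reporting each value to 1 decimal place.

21.4 : 75.6 : 100.0 : 58.6 : 12.8

Silver pattern (n=3): 0.13931407 : 0.38827347 : 0.36071085 : 0.11170161
Antimony pattern (n=1): 0.5721 : 0.4279
Convolve the two distributions (both contribute in 2-u steps):
  M: 0.13931407×0.5721 = 0.079702
  M+2: 0.13931407×0.4279 + 0.38827347×0.5721 = 0.281744
  M+4: 0.38827347×0.4279 + 0.36071085×0.5721 = 0.372505
  M+6: 0.36071085×0.4279 + 0.11170161×0.5721 = 0.218253
  M+8: 0.11170161×0.4279 = 0.047797
Scale to base peak (0.372505) = 100: 21.4 : 75.6 : 100.0 : 58.6 : 12.8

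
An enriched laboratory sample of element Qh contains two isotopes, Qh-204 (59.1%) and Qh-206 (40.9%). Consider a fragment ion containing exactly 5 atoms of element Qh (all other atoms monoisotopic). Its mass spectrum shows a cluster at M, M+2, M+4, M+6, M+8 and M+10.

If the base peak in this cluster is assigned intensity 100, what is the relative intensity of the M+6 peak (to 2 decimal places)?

69.20

Term probabilities: M 0.0721, M+2 0.2495, M+4 0.3453, M+6 0.2390, M+8 0.0827, M+10 0.0114. Base peak = M+4.
P(M+4) = C(5,2) × 0.591^3 × 0.409^2 = 10 × 0.20642507 × 0.167281 = 0.345310 (base)
P(M+6) = C(5,3) × 0.591^2 × 0.409^3 = 10 × 0.349281 × 0.06841793 = 0.238971
Relative intensity = 0.238971 / 0.345310 × 100 = 69.20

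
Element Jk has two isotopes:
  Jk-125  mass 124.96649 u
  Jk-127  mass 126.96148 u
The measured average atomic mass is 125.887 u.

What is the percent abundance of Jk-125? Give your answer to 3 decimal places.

Let x be the fractional abundance of Jk-125; then Jk-127 has abundance 1 − x.
124.96649·x + 126.96148·(1 − x) = 125.887
(124.96649 − 126.96148)·x = 125.887 − 126.96148
x = -1.07448 / -1.99499 = 0.53859 → 53.859% Jk-125, 46.141% Jk-127.

53.859%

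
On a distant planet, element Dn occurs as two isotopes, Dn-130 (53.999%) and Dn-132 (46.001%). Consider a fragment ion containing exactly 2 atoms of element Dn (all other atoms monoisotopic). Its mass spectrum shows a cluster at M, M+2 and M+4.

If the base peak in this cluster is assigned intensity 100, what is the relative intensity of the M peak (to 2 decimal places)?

Binomial terms of (0.53999 + 0.46001)^2: M 0.2916, M+2 0.4968, M+4 0.2116 → M+2 is the base peak.
P(M+2) = C(2,1) × 0.53999^1 × 0.46001^1 = 2 × 0.53999 × 0.46001 = 0.496802 (base)
P(M) = C(2,0) × 0.53999^2 × 0.46001^0 = 1 × 0.2915892 × 1.0000 = 0.291589
Relative intensity = 0.291589 / 0.496802 × 100 = 58.69

58.69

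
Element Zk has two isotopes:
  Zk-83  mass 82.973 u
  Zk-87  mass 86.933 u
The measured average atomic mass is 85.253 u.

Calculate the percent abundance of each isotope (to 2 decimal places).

Writing the weighted mean with unknown fraction x of Zk-83:
82.973·x + 86.933·(1 − x) = 85.253
(82.973 − 86.933)·x = 85.253 − 86.933
x = -1.680 / -3.960 = 0.42424 → 42.42% Zk-83, 57.58% Zk-87.

Zk-83: 42.42%, Zk-87: 57.58%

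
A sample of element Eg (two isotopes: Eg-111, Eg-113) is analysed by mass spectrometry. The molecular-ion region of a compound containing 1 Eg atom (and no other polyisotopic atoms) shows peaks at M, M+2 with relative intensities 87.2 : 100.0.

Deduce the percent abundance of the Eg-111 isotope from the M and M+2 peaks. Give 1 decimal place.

If p is the fraction of Eg that is Eg-111, then I(M+2)/I(M) = [C(1,1)·p^0·(1−p)] / p^1 = 1·(1−p)/p = 100.0/87.2 = 1.1468
(1−p)/p = 1.1468/1 = 1.1468  ⇒  p = 1/(1 + 1.1468) = 0.4658
Eg-111: 46.6%, Eg-113: 53.4%.

46.6%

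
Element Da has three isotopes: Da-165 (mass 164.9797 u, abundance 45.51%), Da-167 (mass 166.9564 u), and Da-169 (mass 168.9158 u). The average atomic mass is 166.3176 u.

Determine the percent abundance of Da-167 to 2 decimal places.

Let x and y be the fractions of Da-167 and Da-169. Then x + y = 1 − 0.4551 = 0.5449 and 166.9564x + 168.9158y = 166.3176 − 0.4551×164.9797 = 91.23533853.
Substituting: 166.9564x + 168.9158(0.5449 − x) = 91.23533853
(166.9564 − 168.9158)x = -0.80688089  ⇒  x = 0.41180, y = 0.13310
Da-167: 41.18%, Da-169: 13.31%.

41.18%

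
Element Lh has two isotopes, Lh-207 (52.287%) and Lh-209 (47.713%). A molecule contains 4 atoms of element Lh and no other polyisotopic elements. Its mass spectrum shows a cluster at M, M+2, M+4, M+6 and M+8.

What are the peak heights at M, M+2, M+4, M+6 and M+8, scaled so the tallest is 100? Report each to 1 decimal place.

Each Lh atom is independently Lh-207 (p = 0.52287) or Lh-209 (q = 0.47713); the cluster is the binomial expansion (p + q)^4.
P(M) = 0.52287^4 = 0.074744
P(M+2) = 4 × 0.52287^3 × 0.47713^1 = 0.272821
P(M+4) = 6 × 0.52287^2 × 0.47713^2 = 0.373433
P(M+6) = 4 × 0.52287^1 × 0.47713^3 = 0.227177
P(M+8) = 0.47713^4 = 0.051826
The M+4 peak is largest (0.373433); scaling to 100 gives 20.0 : 73.1 : 100.0 : 60.8 : 13.9.

20.0 : 73.1 : 100.0 : 60.8 : 13.9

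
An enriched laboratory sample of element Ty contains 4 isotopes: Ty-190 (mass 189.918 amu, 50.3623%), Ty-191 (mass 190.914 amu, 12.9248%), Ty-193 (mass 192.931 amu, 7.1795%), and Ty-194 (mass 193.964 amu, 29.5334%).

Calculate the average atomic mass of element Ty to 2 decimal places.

The abundance-weighted mean is 0.503623 × 189.918 + 0.129248 × 190.914 + 0.071795 × 192.931 + 0.295334 × 193.964
= 95.6471 + 24.6753 + 13.8515 + 57.2842 = 191.4581 amu

191.46 amu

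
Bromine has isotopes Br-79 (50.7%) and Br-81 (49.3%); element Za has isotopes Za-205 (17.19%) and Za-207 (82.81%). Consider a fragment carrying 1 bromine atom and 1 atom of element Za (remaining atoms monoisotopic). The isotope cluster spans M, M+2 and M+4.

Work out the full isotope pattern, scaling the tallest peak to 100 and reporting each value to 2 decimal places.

17.27 : 100.00 : 80.91

Bromine pattern (n=1): 0.5070 : 0.4930
Element Za pattern (n=1): 0.1719 : 0.8281
Convolve the two distributions (both contribute in 2-u steps):
  M: 0.5070×0.1719 = 0.087153
  M+2: 0.5070×0.8281 + 0.4930×0.1719 = 0.504593
  M+4: 0.4930×0.8281 = 0.408253
Scale to base peak (0.504593) = 100: 17.27 : 100.00 : 80.91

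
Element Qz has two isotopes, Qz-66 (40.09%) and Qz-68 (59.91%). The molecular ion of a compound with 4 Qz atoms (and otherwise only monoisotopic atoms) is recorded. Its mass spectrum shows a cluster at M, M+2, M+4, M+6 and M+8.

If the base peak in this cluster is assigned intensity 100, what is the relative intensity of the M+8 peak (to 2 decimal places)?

37.22

Binomial terms of (0.4009 + 0.5991)^4: M 0.0258, M+2 0.1544, M+4 0.3461, M+6 0.3448, M+8 0.1288 → M+4 is the base peak.
P(M+4) = C(4,2) × 0.4009^2 × 0.5991^2 = 6 × 0.16072081 × 0.35892081 = 0.346116 (base)
P(M+8) = C(4,4) × 0.4009^0 × 0.5991^4 = 1 × 1.0000 × 0.12882415 = 0.128824
Relative intensity = 0.128824 / 0.346116 × 100 = 37.22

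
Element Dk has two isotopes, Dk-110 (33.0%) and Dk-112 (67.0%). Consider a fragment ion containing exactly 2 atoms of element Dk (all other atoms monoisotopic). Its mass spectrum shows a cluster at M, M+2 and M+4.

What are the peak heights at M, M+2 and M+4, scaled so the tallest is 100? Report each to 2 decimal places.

Each Dk atom is independently Dk-110 (p = 0.330) or Dk-112 (q = 0.670); the cluster is the binomial expansion (p + q)^2.
P(M) = 0.330^2 = 0.108900
P(M+2) = 2 × 0.330^1 × 0.670^1 = 0.442200
P(M+4) = 0.670^2 = 0.448900
The M+4 peak is largest (0.448900); scaling to 100 gives 24.26 : 98.51 : 100.00.

24.26 : 98.51 : 100.00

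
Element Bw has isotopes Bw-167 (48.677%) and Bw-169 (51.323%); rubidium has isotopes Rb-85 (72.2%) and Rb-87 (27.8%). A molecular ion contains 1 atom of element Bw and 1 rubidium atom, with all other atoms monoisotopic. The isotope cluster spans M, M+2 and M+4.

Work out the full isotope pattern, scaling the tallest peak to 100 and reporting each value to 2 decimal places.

Element Bw pattern (n=1): 0.48677 : 0.51323
Rubidium pattern (n=1): 0.7220 : 0.2780
Convolve the two distributions (both contribute in 2-u steps):
  M: 0.48677×0.7220 = 0.351448
  M+2: 0.48677×0.2780 + 0.51323×0.7220 = 0.505874
  M+4: 0.51323×0.2780 = 0.142678
Scale to base peak (0.505874) = 100: 69.47 : 100.00 : 28.20

69.47 : 100.00 : 28.20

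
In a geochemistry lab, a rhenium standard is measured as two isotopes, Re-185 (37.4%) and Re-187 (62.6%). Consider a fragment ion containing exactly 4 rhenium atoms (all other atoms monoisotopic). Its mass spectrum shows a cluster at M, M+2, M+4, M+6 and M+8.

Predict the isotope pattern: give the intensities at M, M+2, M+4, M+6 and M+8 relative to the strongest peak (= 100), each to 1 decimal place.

5.3 : 35.7 : 89.6 : 100.0 : 41.8

Expanding (0.374 + 0.626)^4:
P(M) = 0.374^4 = 0.019565
P(M+2) = 4 × 0.374^3 × 0.626^1 = 0.130993
P(M+4) = 6 × 0.374^2 × 0.626^2 = 0.328884
P(M+6) = 4 × 0.374^1 × 0.626^3 = 0.366990
P(M+8) = 0.626^4 = 0.153567
The M+6 peak is largest (0.366990); scaling to 100 gives 5.3 : 35.7 : 89.6 : 100.0 : 41.8.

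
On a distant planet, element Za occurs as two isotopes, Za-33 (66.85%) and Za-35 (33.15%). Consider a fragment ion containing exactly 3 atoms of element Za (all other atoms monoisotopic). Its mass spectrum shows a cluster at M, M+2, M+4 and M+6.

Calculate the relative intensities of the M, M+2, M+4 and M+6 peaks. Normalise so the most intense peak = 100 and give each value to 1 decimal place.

The 3 Za atoms are independent, so intensities follow the terms of (0.6685 + 0.3315)^3.
P(M) = 0.6685^3 = 0.298747
P(M+2) = 3 × 0.6685^2 × 0.3315^1 = 0.444434
P(M+4) = 3 × 0.6685^1 × 0.3315^2 = 0.220389
P(M+6) = 0.3315^3 = 0.036429
The M+2 peak is largest (0.444434); scaling to 100 gives 67.2 : 100.0 : 49.6 : 8.2.

67.2 : 100.0 : 49.6 : 8.2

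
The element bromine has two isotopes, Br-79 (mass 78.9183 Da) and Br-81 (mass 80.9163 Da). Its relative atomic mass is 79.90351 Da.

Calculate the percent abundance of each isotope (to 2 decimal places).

Writing the weighted mean with unknown fraction x of Br-79:
78.9183·x + 80.9163·(1 − x) = 79.90351
(78.9183 − 80.9163)·x = 79.90351 − 80.9163
x = -1.01279 / -1.9980 = 0.50690 → 50.69% Br-79, 49.31% Br-81.

Br-79: 50.69%, Br-81: 49.31%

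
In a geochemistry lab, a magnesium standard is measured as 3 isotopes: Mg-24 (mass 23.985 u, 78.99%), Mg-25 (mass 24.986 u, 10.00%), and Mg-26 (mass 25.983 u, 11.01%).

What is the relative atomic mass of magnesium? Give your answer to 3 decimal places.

The abundance-weighted mean is 0.7899 × 23.985 + 0.1000 × 24.986 + 0.1101 × 25.983
= 18.9458 + 2.4986 + 2.8607 = 24.3051 u

24.305 u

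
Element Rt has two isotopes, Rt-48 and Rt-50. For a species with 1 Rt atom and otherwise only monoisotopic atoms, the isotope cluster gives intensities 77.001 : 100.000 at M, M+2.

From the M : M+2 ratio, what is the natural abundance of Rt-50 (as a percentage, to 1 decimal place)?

56.5%

If p is the fraction of Rt that is Rt-48, then I(M+2)/I(M) = [C(1,1)·p^0·(1−p)] / p^1 = 1·(1−p)/p = 100.000/77.001 = 1.2987
(1−p)/p = 1.2987/1 = 1.2987  ⇒  p = 1/(1 + 1.2987) = 0.4350
Rt-48: 43.5%, Rt-50: 56.5%.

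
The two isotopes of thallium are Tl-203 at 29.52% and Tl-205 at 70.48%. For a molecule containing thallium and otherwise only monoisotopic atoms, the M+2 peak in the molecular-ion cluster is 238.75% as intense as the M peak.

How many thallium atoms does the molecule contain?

For n independent Tl atoms, I(M+2)/I(M) = n · (abundance Tl-205) / (abundance Tl-203) = n · 0.7048/0.2952.
n = 2.3875 × 0.2952/0.7048 = 1.00 ≈ 1

1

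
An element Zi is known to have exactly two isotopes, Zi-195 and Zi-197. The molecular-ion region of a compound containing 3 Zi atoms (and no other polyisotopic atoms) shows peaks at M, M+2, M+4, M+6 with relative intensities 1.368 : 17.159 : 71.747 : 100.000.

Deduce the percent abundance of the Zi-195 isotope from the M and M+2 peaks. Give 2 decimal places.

19.30%

Let p = fractional abundance of Zi-195. I(M+2)/I(M) = [C(3,1)·p^2·(1−p)] / p^3 = 3·(1−p)/p = 17.159/1.368 = 12.5431
(1−p)/p = 12.5431/3 = 4.1810  ⇒  p = 1/(1 + 4.1810) = 0.1930
Zi-195: 19.30%, Zi-197: 80.70%.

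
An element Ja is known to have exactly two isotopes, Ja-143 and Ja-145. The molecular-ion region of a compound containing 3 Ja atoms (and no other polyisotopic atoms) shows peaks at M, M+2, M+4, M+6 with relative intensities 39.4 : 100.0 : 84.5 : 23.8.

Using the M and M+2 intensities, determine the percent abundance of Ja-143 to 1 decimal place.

If p is the fraction of Ja that is Ja-143, then I(M+2)/I(M) = [C(3,1)·p^2·(1−p)] / p^3 = 3·(1−p)/p = 100.0/39.4 = 2.5381
(1−p)/p = 2.5381/3 = 0.8460  ⇒  p = 1/(1 + 0.8460) = 0.5417
Ja-143: 54.2%, Ja-145: 45.8%.

54.2%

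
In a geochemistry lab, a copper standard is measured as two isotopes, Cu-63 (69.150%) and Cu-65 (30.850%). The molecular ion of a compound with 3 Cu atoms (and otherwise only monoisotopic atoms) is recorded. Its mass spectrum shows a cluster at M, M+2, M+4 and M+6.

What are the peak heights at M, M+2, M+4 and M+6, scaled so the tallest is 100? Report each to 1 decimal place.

Expanding (0.69150 + 0.30850)^3:
P(M) = 0.69150^3 = 0.330656
P(M+2) = 3 × 0.69150^2 × 0.30850^1 = 0.442548
P(M+4) = 3 × 0.69150^1 × 0.30850^2 = 0.197435
P(M+6) = 0.30850^3 = 0.029361
The M+2 peak is largest (0.442548); scaling to 100 gives 74.7 : 100.0 : 44.6 : 6.6.

74.7 : 100.0 : 44.6 : 6.6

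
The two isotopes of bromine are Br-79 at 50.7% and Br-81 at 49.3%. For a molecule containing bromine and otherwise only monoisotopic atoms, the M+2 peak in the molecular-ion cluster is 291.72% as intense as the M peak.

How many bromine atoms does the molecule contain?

For n independent Br atoms, I(M+2)/I(M) = n · (abundance Br-81) / (abundance Br-79) = n · 0.493/0.507.
n = 2.9172 × 0.507/0.493 = 3.00 ≈ 3

3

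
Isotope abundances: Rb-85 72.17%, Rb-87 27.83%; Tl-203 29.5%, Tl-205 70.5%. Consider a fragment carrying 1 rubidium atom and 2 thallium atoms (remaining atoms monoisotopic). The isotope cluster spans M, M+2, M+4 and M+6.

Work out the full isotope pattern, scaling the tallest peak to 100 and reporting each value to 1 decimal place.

13.2 : 68.4 : 100.0 : 29.2

Rubidium pattern (n=1): 0.7217 : 0.2783
Thallium pattern (n=2): 0.087025 : 0.41595 : 0.497025
Convolve the two distributions (both contribute in 2-u steps):
  M: 0.7217×0.087025 = 0.062806
  M+2: 0.7217×0.41595 + 0.2783×0.087025 = 0.324410
  M+4: 0.7217×0.497025 + 0.2783×0.41595 = 0.474462
  M+6: 0.2783×0.497025 = 0.138322
Scale to base peak (0.474462) = 100: 13.2 : 68.4 : 100.0 : 29.2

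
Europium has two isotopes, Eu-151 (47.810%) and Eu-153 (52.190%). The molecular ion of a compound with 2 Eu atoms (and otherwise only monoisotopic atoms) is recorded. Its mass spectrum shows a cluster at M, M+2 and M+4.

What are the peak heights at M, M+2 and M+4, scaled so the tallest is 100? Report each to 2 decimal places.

45.80 : 100.00 : 54.58

The 2 Eu atoms are independent, so intensities follow the terms of (0.47810 + 0.52190)^2.
P(M) = 0.47810^2 = 0.228580
P(M+2) = 2 × 0.47810^1 × 0.52190^1 = 0.499041
P(M+4) = 0.52190^2 = 0.272380
The M+2 peak is largest (0.499041); scaling to 100 gives 45.80 : 100.00 : 54.58.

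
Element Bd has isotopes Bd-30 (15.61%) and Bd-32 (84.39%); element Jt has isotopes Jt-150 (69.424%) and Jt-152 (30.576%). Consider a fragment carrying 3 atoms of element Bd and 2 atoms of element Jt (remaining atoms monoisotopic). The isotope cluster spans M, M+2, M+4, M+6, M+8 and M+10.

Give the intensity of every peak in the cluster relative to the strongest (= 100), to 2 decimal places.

Element Bd pattern (n=3): 0.00380372 : 0.06169047 : 0.3335079 : 0.60099791
Element Jt pattern (n=2): 0.48196918 : 0.42454164 : 0.09348918
Convolve the two distributions (both contribute in 2-u steps):
  M: 0.00380372×0.48196918 = 0.001833
  M+2: 0.00380372×0.42454164 + 0.06169047×0.48196918 = 0.031348
  M+4: 0.00380372×0.09348918 + 0.06169047×0.42454164 + 0.3335079×0.48196918 = 0.187286
  M+6: 0.06169047×0.09348918 + 0.3335079×0.42454164 + 0.60099791×0.48196918 = 0.437018
  M+8: 0.3335079×0.09348918 + 0.60099791×0.42454164 = 0.286328
  M+10: 0.60099791×0.09348918 = 0.056187
Scale to base peak (0.437018) = 100: 0.42 : 7.17 : 42.86 : 100.00 : 65.52 : 12.86

0.42 : 7.17 : 42.86 : 100.00 : 65.52 : 12.86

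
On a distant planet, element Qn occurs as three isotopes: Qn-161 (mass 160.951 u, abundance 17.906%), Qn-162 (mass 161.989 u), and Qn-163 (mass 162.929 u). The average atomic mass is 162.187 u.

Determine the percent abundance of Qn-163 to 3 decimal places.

The remaining 82.094% is split between Qn-162 (fraction x) and Qn-163 (fraction 0.82094 − x).
Substituting: 161.989x + 162.929(0.82094 − x) = 133.36711394
(161.989 − 162.929)x = -0.38781932  ⇒  x = 0.41257, y = 0.40837
Qn-162: 41.257%, Qn-163: 40.837%.

40.837%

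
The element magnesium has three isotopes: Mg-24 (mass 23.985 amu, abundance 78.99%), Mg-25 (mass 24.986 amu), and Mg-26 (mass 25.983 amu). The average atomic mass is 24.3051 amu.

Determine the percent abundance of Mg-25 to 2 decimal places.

10.00%

Let x and y be the fractions of Mg-25 and Mg-26. Then x + y = 1 − 0.7899 = 0.2101 and 24.986x + 25.983y = 24.3051 − 0.7899×23.985 = 5.3593485.
Substituting: 24.986x + 25.983(0.2101 − x) = 5.3593485
(24.986 − 25.983)x = -0.0996798  ⇒  x = 0.09998, y = 0.11012
Mg-25: 10.00%, Mg-26: 11.01%.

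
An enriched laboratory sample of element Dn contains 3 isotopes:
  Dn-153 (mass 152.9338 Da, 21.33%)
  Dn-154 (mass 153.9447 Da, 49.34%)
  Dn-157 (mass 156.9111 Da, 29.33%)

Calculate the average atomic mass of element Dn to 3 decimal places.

154.599 Da

Ar = Σ fᵢ·mᵢ = 0.2133 × 152.9338 + 0.4934 × 153.9447 + 0.2933 × 156.9111
= 32.62078 + 75.95631 + 46.02203 = 154.59912 Da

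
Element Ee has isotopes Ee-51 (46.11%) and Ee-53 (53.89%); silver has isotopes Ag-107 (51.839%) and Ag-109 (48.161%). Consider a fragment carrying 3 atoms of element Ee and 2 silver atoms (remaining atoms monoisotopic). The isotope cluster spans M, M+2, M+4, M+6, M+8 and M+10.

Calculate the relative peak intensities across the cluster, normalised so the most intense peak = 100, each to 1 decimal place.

8.2 : 43.8 : 93.8 : 100.0 : 53.1 : 11.3

Element Ee pattern (n=3): 0.09803595 : 0.34373178 : 0.40172859 : 0.15650368
Silver pattern (n=2): 0.26872819 : 0.49932362 : 0.23194819
Convolve the two distributions (both contribute in 2-u steps):
  M: 0.09803595×0.26872819 = 0.026345
  M+2: 0.09803595×0.49932362 + 0.34373178×0.26872819 = 0.141322
  M+4: 0.09803595×0.23194819 + 0.34373178×0.49932362 + 0.40172859×0.26872819 = 0.302328
  M+6: 0.34373178×0.23194819 + 0.40172859×0.49932362 + 0.15650368×0.26872819 = 0.322377
  M+8: 0.40172859×0.23194819 + 0.15650368×0.49932362 = 0.171326
  M+10: 0.15650368×0.23194819 = 0.036301
Scale to base peak (0.322377) = 100: 8.2 : 43.8 : 93.8 : 100.0 : 53.1 : 11.3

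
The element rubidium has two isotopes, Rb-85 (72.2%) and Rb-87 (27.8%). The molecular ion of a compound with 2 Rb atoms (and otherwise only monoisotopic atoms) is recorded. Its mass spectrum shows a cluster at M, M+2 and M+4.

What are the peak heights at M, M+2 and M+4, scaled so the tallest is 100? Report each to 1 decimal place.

The 2 Rb atoms are independent, so intensities follow the terms of (0.722 + 0.278)^2.
P(M) = 0.722^2 = 0.521284
P(M+2) = 2 × 0.722^1 × 0.278^1 = 0.401432
P(M+4) = 0.278^2 = 0.077284
The M peak is largest (0.521284); scaling to 100 gives 100.0 : 77.0 : 14.8.

100.0 : 77.0 : 14.8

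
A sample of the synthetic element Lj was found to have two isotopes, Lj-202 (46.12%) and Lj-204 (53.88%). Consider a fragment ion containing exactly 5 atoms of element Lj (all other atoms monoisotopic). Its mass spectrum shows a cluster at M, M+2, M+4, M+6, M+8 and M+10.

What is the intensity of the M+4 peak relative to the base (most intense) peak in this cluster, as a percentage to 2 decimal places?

(0.4612 + 0.5388)^5 gives M 0.0209, M+2 0.1219, M+4 0.2848, M+6 0.3327, M+8 0.1943, M+10 0.0454; the largest is M+6.
P(M+6) = C(5,3) × 0.4612^2 × 0.5388^3 = 10 × 0.21270544 × 0.15641657 = 0.332707 (base)
P(M+4) = C(5,2) × 0.4612^3 × 0.5388^2 = 10 × 0.09809975 × 0.29030544 = 0.284789
Relative intensity = 0.284789 / 0.332707 × 100 = 85.60

85.60%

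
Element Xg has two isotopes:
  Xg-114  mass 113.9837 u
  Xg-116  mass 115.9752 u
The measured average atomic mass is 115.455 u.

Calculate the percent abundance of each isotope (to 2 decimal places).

With x = fraction of Xg-114 (so Xg-116 is 1 − x):
113.9837·x + 115.9752·(1 − x) = 115.455
(113.9837 − 115.9752)·x = 115.455 − 115.9752
x = -0.5202 / -1.9915 = 0.26121 → 26.12% Xg-114, 73.88% Xg-116.

Xg-114: 26.12%, Xg-116: 73.88%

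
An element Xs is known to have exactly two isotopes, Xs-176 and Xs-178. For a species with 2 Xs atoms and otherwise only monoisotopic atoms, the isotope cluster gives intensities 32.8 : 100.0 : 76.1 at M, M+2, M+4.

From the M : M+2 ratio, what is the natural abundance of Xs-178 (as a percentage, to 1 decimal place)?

If p is the fraction of Xs that is Xs-176, then I(M+2)/I(M) = [C(2,1)·p^1·(1−p)] / p^2 = 2·(1−p)/p = 100.0/32.8 = 3.0488
(1−p)/p = 3.0488/2 = 1.5244  ⇒  p = 1/(1 + 1.5244) = 0.3961
Xs-176: 39.6%, Xs-178: 60.4%.

60.4%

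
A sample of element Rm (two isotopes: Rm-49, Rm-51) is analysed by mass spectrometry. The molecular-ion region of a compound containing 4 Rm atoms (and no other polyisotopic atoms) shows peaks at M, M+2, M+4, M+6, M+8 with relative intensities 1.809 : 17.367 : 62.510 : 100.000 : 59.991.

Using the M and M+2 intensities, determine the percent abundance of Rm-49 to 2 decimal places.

If p is the fraction of Rm that is Rm-49, then I(M+2)/I(M) = [C(4,1)·p^3·(1−p)] / p^4 = 4·(1−p)/p = 17.367/1.809 = 9.6003
(1−p)/p = 9.6003/4 = 2.4001  ⇒  p = 1/(1 + 2.4001) = 0.2941
Rm-49: 29.41%, Rm-51: 70.59%.

29.41%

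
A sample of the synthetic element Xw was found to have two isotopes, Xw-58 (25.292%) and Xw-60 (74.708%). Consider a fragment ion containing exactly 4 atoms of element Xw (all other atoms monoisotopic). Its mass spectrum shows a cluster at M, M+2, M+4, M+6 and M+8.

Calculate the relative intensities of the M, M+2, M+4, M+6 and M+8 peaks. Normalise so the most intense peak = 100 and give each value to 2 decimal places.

Each Xw atom is independently Xw-58 (p = 0.25292) or Xw-60 (q = 0.74708); the cluster is the binomial expansion (p + q)^4.
P(M) = 0.25292^4 = 0.004092
P(M+2) = 4 × 0.25292^3 × 0.74708^1 = 0.048348
P(M+4) = 6 × 0.25292^2 × 0.74708^2 = 0.214216
P(M+6) = 4 × 0.25292^1 × 0.74708^3 = 0.421837
P(M+8) = 0.74708^4 = 0.311507
The M+6 peak is largest (0.421837); scaling to 100 gives 0.97 : 11.46 : 50.78 : 100.00 : 73.85.

0.97 : 11.46 : 50.78 : 100.00 : 73.85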